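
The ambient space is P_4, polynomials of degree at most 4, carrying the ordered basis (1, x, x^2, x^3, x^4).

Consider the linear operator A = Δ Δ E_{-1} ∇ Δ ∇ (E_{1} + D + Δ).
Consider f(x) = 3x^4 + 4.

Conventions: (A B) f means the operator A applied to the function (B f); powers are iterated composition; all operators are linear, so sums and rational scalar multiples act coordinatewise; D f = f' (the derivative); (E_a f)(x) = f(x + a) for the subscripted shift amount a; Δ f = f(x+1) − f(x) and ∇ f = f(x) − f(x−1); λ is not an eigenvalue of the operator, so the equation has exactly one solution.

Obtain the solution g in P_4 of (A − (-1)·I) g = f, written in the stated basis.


the result is g(x) = 3x^4 + 4

write g with unknown coordinates in the stated basis and equate coefficients in (A − (-1)·I) g = f
solving from the highest basis element down gives g = 3x^4 + 4
check: A g = 0
so A g − (-1)·g = 3x^4 + 4 = f ✓


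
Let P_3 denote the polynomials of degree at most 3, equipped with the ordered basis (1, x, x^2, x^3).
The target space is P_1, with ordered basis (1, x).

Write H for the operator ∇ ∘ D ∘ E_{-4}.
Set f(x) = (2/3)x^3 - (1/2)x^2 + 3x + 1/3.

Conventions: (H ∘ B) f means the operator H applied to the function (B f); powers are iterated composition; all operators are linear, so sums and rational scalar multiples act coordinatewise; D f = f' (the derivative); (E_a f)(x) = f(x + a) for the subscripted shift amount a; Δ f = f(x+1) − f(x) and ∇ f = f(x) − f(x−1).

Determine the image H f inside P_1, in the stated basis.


E_{-4} f = (2/3)x^3 - (17/2)x^2 + 39x - 187/3
D E_{-4} f = 2x^2 - 17x + 39
∇ D E_{-4} f = 4x - 19

g(x) = 4x - 19


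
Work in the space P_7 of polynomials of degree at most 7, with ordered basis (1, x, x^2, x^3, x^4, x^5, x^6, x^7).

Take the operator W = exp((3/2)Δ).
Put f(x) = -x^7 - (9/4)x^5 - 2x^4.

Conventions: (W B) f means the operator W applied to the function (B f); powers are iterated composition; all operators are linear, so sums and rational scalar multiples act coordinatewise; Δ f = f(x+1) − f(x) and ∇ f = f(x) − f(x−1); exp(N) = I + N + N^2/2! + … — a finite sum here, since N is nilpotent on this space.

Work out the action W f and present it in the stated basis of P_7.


the result is g(x) = -x^7 - (21/2)x^6 - 81x^5 - (1703/4)x^4 - (25377/16)x^3 - (129321/32)x^2 - (204075/32)x - 75771/16

order-1 term: -(21/2)x^6 - (63/2)x^5 - (555/8)x^4 - (393/4)x^3 - (333/4)x^2 - (315/8)x - 63/8
order-2 term: -(189/4)x^5 - (945/4)x^4 - (4815/8)x^3 - (7101/8)x^2 - (11511/16)x - 3987/16
order-3 term: -(945/8)x^4 - (2835/4)x^3 - (29565/16)x^2 - (38097/16)x - 39879/32
order-4 term: -(2835/16)x^3 - (8505/8)x^2 - (151065/64)x - 60669/32
order-5 term: -(5103/32)x^2 - (25515/32)x - 138267/128
order-6 term: -(5103/64)x - 15309/64
order-7 term: -2187/128
the series for exp((3/2)Δ) f terminates at order 7
exp((3/2)Δ) f = -x^7 - (21/2)x^6 - 81x^5 - (1703/4)x^4 - (25377/16)x^3 - (129321/32)x^2 - (204075/32)x - 75771/16


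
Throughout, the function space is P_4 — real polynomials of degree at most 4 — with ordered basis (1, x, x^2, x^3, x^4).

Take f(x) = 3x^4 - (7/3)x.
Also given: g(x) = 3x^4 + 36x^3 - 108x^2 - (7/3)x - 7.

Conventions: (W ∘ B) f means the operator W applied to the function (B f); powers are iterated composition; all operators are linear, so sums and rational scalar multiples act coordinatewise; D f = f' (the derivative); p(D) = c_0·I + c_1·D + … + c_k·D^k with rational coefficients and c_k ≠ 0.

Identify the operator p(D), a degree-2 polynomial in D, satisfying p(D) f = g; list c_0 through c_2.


D^0 f = 3x^4 - (7/3)x
D^1 f = 12x^3 - 7/3
D^2 f = 36x^2
matching coefficients of g against c_0 f + c_1 Df + … from the top degree down determines the c_i
solution: c_0 = 1, c_1 = 3, c_2 = -3

p(D) = I + 3·D − 3·D^2, i.e. c_0 = 1, c_1 = 3, c_2 = -3


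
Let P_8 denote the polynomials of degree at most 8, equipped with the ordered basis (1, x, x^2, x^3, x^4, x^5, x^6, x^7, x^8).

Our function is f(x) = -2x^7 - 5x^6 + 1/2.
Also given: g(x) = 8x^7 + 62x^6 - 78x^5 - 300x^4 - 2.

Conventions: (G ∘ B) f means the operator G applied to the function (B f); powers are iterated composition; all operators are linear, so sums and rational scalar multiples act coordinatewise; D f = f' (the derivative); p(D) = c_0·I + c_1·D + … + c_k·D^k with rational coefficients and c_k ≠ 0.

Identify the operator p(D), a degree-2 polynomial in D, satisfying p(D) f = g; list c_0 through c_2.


D^0 f = -2x^7 - 5x^6 + 1/2
D^1 f = -14x^6 - 30x^5
D^2 f = -84x^5 - 150x^4
matching coefficients of g against c_0 f + c_1 Df + … from the top degree down determines the c_i
solution: c_0 = -4, c_1 = -3, c_2 = 2

p(D) = -4·I − 3·D + 2·D^2, i.e. c_0 = -4, c_1 = -3, c_2 = 2


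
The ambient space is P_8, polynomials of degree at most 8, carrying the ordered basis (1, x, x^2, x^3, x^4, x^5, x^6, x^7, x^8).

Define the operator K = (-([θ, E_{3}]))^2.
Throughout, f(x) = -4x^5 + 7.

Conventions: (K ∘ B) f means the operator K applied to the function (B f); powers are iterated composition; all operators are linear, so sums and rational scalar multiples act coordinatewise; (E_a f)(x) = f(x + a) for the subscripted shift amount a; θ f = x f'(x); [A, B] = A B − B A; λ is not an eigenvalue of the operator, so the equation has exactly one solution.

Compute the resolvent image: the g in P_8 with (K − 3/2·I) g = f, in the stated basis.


g(x) = (8/3)x^5 + 320x^3 + 5760x^2 + 46080x + 622066/3

write g with unknown coordinates in the stated basis and equate coefficients in (K − 3/2·I) g = f
solving from the highest basis element down gives g = (8/3)x^5 + 320x^3 + 5760x^2 + 46080x + 622066/3
check: K g = 480x^3 + 8640x^2 + 69120x + 311040
so K g − 3/2·g = -4x^5 + 7 = f ✓


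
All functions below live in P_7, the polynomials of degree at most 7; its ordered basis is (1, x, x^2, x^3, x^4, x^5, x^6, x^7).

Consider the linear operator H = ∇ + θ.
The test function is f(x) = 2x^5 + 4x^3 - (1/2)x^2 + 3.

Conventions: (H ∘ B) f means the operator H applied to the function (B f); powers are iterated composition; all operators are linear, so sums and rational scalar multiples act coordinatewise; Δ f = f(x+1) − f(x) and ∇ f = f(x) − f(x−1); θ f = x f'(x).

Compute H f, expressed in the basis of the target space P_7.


the result is g(x) = 10x^5 + 10x^4 - 8x^3 + 31x^2 - 23x + 13/2

∇ f = 10x^4 - 20x^3 + 32x^2 - 23x + 13/2
θ f = 10x^5 + 12x^3 - x^2
(∇ + θ) f = 10x^5 + 10x^4 - 8x^3 + 31x^2 - 23x + 13/2


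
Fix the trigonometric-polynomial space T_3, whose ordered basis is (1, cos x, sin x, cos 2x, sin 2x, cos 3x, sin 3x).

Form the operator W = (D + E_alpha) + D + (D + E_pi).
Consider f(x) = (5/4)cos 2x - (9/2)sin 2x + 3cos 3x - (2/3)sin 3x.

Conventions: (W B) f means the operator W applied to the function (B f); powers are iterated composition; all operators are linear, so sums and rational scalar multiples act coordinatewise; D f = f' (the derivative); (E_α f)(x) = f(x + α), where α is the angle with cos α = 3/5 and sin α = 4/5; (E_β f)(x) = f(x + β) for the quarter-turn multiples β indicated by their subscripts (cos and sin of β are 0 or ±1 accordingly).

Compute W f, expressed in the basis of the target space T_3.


the image equals g(x) = -(1521/50)cos 2x - (597/50)sin 2x - (4516/375)cos 3x - (10037/375)sin 3x

D f = -9cos 2x - (5/2)sin 2x - 2cos 3x - 9sin 3x
E_alpha f = -(467/100)cos 2x + (3/50)sin 2x - (1141/375)cos 3x - (54/125)sin 3x
(D + E_alpha) f = -(1367/100)cos 2x - (61/25)sin 2x - (1891/375)cos 3x - (1179/125)sin 3x
D f = -9cos 2x - (5/2)sin 2x - 2cos 3x - 9sin 3x
D f = -9cos 2x - (5/2)sin 2x - 2cos 3x - 9sin 3x
E_pi f = (5/4)cos 2x - (9/2)sin 2x - 3cos 3x + (2/3)sin 3x
(D + E_pi) f = -(31/4)cos 2x - 7sin 2x - 5cos 3x - (25/3)sin 3x
((D + E_alpha) + D + (D + E_pi)) f = -(1521/50)cos 2x - (597/50)sin 2x - (4516/375)cos 3x - (10037/375)sin 3x


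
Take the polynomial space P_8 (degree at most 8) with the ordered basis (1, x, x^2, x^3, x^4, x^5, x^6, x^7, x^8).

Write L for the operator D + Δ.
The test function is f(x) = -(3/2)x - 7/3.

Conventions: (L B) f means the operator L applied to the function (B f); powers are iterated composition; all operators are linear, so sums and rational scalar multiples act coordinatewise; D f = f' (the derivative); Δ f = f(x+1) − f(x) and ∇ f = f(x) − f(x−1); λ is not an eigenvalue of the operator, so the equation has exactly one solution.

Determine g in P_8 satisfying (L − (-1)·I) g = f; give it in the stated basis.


write g with unknown coordinates in the stated basis and equate coefficients in (L − (-1)·I) g = f
solving from the highest basis element down gives g = -(3/2)x + 2/3
check: L g = -3
so L g − (-1)·g = -(3/2)x - 7/3 = f ✓

g(x) = -(3/2)x + 2/3


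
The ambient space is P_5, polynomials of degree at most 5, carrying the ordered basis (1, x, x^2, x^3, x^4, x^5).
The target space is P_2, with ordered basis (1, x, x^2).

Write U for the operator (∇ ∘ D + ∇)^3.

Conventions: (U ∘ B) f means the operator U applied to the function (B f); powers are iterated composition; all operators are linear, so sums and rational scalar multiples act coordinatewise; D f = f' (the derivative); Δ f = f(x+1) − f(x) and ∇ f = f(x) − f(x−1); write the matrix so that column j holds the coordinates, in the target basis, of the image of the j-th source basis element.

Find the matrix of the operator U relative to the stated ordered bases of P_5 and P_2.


image of 1: 0
image of x: 0
image of x^2: 0
image of x^3: 6
image of x^4: 24x + 36
image of x^5: 60x^2 + 180x - 30
each image's coordinates form column j of the matrix

the matrix is [[0, 0, 0, 6, 36, -30]; [0, 0, 0, 0, 24, 180]; [0, 0, 0, 0, 0, 60]] (rows listed top to bottom)


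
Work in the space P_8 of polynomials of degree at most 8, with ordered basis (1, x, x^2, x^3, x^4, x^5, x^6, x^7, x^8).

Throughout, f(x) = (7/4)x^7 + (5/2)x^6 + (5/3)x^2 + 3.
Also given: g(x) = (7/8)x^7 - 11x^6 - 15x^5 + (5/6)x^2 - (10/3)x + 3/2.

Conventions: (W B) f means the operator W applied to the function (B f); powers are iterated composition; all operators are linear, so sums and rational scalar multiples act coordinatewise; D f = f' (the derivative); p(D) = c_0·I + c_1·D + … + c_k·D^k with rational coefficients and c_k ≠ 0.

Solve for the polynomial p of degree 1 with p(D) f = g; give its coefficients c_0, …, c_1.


D^0 f = (7/4)x^7 + (5/2)x^6 + (5/3)x^2 + 3
D^1 f = (49/4)x^6 + 15x^5 + (10/3)x
matching coefficients of g against c_0 f + c_1 Df + … from the top degree down determines the c_i
solution: c_0 = 1/2, c_1 = -1

p(D) = (1/2)·I − D, i.e. c_0 = 1/2, c_1 = -1


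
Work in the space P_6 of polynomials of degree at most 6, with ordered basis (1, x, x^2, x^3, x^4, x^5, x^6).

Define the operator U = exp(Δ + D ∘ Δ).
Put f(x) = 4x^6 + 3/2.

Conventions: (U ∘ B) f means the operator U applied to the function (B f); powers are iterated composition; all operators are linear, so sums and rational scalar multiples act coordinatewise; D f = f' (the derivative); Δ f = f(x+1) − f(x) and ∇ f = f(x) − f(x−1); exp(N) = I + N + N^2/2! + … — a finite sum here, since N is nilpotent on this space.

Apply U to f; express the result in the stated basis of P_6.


the result is g(x) = 4x^6 + 24x^5 + 240x^4 + 1120x^3 + 4020x^2 + 8568x + 17275/2

order-1 term: 24x^5 + 180x^4 + 320x^3 + 300x^2 + 144x + 28
order-2 term: 60x^4 + 720x^3 + 2580x^2 + 3480x + 1684
order-3 term: 80x^3 + 1080x^2 + 4200x + 4800
order-4 term: 60x^2 + 720x + 1940
order-5 term: 24x + 180
order-6 term: 4
the series for exp(Δ + D ∘ Δ) f terminates at order 6
exp(Δ + D ∘ Δ) f = 4x^6 + 24x^5 + 240x^4 + 1120x^3 + 4020x^2 + 8568x + 17275/2


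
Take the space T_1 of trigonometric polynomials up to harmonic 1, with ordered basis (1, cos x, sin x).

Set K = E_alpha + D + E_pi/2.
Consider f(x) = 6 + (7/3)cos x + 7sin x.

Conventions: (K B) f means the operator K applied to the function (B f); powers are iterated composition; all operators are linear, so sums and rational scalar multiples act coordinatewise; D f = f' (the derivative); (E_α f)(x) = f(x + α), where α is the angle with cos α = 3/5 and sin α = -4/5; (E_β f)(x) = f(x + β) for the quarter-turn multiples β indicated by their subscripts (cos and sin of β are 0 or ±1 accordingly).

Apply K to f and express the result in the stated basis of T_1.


the image equals g(x) = 12 + (49/5)cos x + (7/5)sin x

E_alpha f = 6 - (21/5)cos x + (91/15)sin x
D f = 7cos x - (7/3)sin x
E_pi/2 f = 6 + 7cos x - (7/3)sin x
(E_alpha + D + E_pi/2) f = 12 + (49/5)cos x + (7/5)sin x


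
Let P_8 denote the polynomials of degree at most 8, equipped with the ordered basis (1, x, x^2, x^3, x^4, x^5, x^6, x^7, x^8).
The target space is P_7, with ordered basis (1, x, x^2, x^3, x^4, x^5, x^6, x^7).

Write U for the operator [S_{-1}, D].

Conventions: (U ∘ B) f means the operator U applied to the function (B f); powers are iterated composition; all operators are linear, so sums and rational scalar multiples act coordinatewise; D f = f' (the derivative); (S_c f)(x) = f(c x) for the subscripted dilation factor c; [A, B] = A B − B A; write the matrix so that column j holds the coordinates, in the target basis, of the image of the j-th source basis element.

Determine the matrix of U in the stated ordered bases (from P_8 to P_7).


image of 1: 0
image of x: 2
image of x^2: -4x
image of x^3: 6x^2
image of x^4: -8x^3
image of x^5: 10x^4
image of x^6: -12x^5
image of x^7: 14x^6
image of x^8: -16x^7
each image's coordinates form column j of the matrix

the matrix is [[0, 2, 0, 0, 0, 0, 0, 0, 0]; [0, 0, -4, 0, 0, 0, 0, 0, 0]; [0, 0, 0, 6, 0, 0, 0, 0, 0]; [0, 0, 0, 0, -8, 0, 0, 0, 0]; [0, 0, 0, 0, 0, 10, 0, 0, 0]; [0, 0, 0, 0, 0, 0, -12, 0, 0]; [0, 0, 0, 0, 0, 0, 0, 14, 0]; [0, 0, 0, 0, 0, 0, 0, 0, -16]] (rows listed top to bottom)


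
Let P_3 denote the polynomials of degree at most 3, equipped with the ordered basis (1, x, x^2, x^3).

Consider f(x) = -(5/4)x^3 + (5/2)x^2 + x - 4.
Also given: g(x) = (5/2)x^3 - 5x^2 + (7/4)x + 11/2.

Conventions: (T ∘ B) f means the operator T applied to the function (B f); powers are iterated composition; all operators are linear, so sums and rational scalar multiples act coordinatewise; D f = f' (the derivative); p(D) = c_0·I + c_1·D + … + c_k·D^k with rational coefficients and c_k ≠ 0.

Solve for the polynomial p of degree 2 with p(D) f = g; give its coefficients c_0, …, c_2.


D^0 f = -(5/4)x^3 + (5/2)x^2 + x - 4
D^1 f = -(15/4)x^2 + 5x + 1
D^2 f = -(15/2)x + 5
matching coefficients of g against c_0 f + c_1 Df + … from the top degree down determines the c_i
solution: c_0 = -2, c_1 = 0, c_2 = -1/2

c_0 = -2, c_1 = 0, c_2 = -1/2


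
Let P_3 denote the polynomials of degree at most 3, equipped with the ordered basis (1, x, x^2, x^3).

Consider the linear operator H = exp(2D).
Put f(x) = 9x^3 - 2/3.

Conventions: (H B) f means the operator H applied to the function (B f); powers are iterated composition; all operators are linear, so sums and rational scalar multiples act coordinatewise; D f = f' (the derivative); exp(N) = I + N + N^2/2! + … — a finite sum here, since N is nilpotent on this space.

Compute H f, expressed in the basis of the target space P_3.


order-1 term: 54x^2
order-2 term: 108x
order-3 term: 72
the series for exp(2D) f terminates at order 3
exp(2D) f = 9x^3 + 54x^2 + 108x + 214/3

the image equals g(x) = 9x^3 + 54x^2 + 108x + 214/3


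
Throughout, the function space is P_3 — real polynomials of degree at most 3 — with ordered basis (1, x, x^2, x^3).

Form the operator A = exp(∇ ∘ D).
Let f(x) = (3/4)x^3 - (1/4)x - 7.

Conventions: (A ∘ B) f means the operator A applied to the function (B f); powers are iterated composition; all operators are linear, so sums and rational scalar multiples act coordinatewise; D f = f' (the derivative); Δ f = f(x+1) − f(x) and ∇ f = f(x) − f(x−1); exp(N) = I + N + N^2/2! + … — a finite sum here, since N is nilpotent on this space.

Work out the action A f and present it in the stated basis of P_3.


the result is g(x) = (3/4)x^3 + (17/4)x - 37/4

order-1 term: (9/2)x - 9/4
the series for exp(∇ ∘ D) f terminates at order 1
exp(∇ ∘ D) f = (3/4)x^3 + (17/4)x - 37/4


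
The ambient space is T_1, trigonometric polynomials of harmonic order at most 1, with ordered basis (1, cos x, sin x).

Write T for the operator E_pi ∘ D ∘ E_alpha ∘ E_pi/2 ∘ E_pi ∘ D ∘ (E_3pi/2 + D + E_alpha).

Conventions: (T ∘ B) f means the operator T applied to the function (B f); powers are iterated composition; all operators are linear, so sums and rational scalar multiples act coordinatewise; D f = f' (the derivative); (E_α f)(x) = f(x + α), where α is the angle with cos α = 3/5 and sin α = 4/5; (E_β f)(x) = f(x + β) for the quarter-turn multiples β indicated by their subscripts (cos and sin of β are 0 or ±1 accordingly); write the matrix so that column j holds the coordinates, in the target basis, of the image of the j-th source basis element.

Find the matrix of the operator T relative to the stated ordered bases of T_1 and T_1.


image of 1: 0
image of cos x: (24/25)cos x - (7/25)sin x
image of sin x: (7/25)cos x + (24/25)sin x
each image's coordinates form column j of the matrix

the matrix is [[0, 0, 0]; [0, 24/25, 7/25]; [0, -7/25, 24/25]] (rows listed top to bottom)


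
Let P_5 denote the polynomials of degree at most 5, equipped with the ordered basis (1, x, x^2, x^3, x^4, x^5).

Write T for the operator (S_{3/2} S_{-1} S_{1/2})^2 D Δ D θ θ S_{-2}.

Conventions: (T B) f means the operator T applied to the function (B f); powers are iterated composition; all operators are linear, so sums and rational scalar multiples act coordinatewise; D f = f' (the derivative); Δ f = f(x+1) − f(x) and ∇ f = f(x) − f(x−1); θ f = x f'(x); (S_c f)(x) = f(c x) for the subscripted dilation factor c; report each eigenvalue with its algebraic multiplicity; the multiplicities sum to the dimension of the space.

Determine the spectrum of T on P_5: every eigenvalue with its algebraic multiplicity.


λ = 0 (multiplicity 6)

image of 1: 0
image of x: 0
image of x^2: 0
image of x^3: -432
image of x^4: 3456x + 3072
image of x^5: -(30375/2)x^2 - 27000x - 16000
the matrix is upper triangular; its diagonal is (0, 0, 0, 0, 0, 0)
for a triangular matrix the eigenvalues are the diagonal entries, with algebraic multiplicity their repetition count


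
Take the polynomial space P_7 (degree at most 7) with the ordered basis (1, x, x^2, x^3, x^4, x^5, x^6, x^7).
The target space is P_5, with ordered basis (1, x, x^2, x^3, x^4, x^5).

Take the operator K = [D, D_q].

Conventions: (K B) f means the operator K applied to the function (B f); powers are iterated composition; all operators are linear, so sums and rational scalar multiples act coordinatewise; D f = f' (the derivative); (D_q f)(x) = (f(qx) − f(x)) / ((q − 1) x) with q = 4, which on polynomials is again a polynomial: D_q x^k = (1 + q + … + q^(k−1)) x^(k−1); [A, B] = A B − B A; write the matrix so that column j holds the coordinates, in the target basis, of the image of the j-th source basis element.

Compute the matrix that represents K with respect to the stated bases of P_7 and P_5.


the matrix is [[0, 0, 3, 0, 0, 0, 0, 0]; [0, 0, 0, 27, 0, 0, 0, 0]; [0, 0, 0, 0, 171, 0, 0, 0]; [0, 0, 0, 0, 0, 939, 0, 0]; [0, 0, 0, 0, 0, 0, 4779, 0]; [0, 0, 0, 0, 0, 0, 0, 23211]] (rows listed top to bottom)

image of 1: 0
image of x: 0
image of x^2: 3
image of x^3: 27x
image of x^4: 171x^2
image of x^5: 939x^3
image of x^6: 4779x^4
image of x^7: 23211x^5
each image's coordinates form column j of the matrix


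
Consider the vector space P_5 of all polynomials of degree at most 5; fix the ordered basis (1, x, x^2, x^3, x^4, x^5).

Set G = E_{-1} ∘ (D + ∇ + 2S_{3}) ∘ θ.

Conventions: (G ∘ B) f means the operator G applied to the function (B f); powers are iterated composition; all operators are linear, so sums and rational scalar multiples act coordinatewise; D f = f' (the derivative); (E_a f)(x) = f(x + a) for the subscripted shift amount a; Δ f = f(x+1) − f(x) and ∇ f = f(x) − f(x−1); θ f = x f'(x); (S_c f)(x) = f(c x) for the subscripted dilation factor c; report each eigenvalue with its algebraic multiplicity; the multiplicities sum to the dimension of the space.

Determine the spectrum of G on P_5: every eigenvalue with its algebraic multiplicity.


image of 1: 0
image of x: 6x - 4
image of x^2: 36x^2 - 64x + 26
image of x^3: 162x^3 - 468x^2 + 441x - 132
image of x^4: 648x^4 - 2560x^3 + 3768x^2 - 2432x + 572
image of x^5: 2430x^5 - 12100x^4 + 24050x^3 - 23800x^2 + 11675x - 2250
the matrix is upper triangular; its diagonal is (0, 6, 36, 162, 648, 2430)
for a triangular matrix the eigenvalues are the diagonal entries, with algebraic multiplicity their repetition count

λ = 0 (multiplicity 1), λ = 6 (multiplicity 1), λ = 36 (multiplicity 1), λ = 162 (multiplicity 1), λ = 648 (multiplicity 1), λ = 2430 (multiplicity 1)


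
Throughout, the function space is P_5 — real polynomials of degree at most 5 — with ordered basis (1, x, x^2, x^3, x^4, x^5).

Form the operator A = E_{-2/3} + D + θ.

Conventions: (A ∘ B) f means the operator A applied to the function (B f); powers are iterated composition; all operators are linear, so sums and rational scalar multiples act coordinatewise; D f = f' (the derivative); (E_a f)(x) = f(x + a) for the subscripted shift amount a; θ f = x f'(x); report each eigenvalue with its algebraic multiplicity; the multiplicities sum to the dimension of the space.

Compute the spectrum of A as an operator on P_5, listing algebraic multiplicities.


image of 1: 1
image of x: 2x + 1/3
image of x^2: 3x^2 + (2/3)x + 4/9
image of x^3: 4x^3 + x^2 + (4/3)x - 8/27
image of x^4: 5x^4 + (4/3)x^3 + (8/3)x^2 - (32/27)x + 16/81
image of x^5: 6x^5 + (5/3)x^4 + (40/9)x^3 - (80/27)x^2 + (80/81)x - 32/243
the matrix is upper triangular; its diagonal is (1, 2, 3, 4, 5, 6)
for a triangular matrix the eigenvalues are the diagonal entries, with algebraic multiplicity their repetition count

λ = 1 (multiplicity 1), λ = 2 (multiplicity 1), λ = 3 (multiplicity 1), λ = 4 (multiplicity 1), λ = 5 (multiplicity 1), λ = 6 (multiplicity 1)


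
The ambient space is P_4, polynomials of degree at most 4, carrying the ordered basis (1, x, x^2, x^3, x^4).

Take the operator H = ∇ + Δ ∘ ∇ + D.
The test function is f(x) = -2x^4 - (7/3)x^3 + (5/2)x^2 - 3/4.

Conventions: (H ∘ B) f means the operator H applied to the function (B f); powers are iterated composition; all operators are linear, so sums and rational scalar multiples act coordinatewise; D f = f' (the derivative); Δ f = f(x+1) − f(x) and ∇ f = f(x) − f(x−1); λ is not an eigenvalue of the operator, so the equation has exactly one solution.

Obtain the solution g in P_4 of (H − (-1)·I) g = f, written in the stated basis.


the image equals g(x) = -2x^4 + (41/3)x^3 - (135/2)x^2 + 237x - 5027/12

write g with unknown coordinates in the stated basis and equate coefficients in (H − (-1)·I) g = f
solving from the highest basis element down gives g = -2x^4 + (41/3)x^3 - (135/2)x^2 + 237x - 5027/12
check: H g = -16x^3 + 70x^2 - 237x + 2509/6
so H g − (-1)·g = -2x^4 - (7/3)x^3 + (5/2)x^2 - 3/4 = f ✓


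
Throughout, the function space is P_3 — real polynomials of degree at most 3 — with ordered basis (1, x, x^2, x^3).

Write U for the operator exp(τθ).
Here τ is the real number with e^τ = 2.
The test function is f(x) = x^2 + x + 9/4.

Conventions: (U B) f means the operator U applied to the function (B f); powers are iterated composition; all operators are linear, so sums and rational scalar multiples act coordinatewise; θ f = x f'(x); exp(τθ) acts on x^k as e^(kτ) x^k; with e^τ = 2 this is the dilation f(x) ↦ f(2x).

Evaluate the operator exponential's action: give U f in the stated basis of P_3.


exp(τθ) x^k = e^(kτ) x^k; with e^τ = 2 this sends x^k to 2^k x^k
x ↦ 2 x
x^2 ↦ 4 x^2
applying this coordinatewise to f: exp(τθ) f = 4x^2 + 2x + 9/4

g(x) = 4x^2 + 2x + 9/4


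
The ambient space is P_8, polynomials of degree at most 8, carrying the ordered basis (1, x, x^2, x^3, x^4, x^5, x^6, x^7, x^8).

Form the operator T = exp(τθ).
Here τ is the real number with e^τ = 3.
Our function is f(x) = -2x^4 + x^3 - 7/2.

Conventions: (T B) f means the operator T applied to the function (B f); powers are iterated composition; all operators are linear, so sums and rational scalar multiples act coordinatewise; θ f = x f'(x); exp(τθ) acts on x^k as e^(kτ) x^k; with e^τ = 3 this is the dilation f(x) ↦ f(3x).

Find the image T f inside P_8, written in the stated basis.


exp(τθ) x^k = e^(kτ) x^k; with e^τ = 3 this sends x^k to 3^k x^k
x^3 ↦ 27 x^3
x^4 ↦ 81 x^4
applying this coordinatewise to f: exp(τθ) f = -162x^4 + 27x^3 - 7/2

g(x) = -162x^4 + 27x^3 - 7/2


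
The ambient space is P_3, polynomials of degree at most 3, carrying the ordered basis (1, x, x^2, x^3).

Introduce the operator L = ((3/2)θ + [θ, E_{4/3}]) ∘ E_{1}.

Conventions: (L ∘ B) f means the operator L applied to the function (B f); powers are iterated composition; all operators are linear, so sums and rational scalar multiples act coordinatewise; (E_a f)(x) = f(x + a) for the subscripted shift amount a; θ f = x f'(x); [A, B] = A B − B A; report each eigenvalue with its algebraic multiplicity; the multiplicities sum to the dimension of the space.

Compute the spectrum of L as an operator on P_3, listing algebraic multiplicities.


image of 1: 0
image of x: (3/2)x - 4/3
image of x^2: 3x^2 + (1/3)x - 56/9
image of x^3: (9/2)x^3 + 5x^2 - (85/6)x - 196/9
the matrix is upper triangular; its diagonal is (0, 3/2, 3, 9/2)
for a triangular matrix the eigenvalues are the diagonal entries, with algebraic multiplicity their repetition count

λ = 0 (multiplicity 1), λ = 3/2 (multiplicity 1), λ = 3 (multiplicity 1), λ = 9/2 (multiplicity 1)


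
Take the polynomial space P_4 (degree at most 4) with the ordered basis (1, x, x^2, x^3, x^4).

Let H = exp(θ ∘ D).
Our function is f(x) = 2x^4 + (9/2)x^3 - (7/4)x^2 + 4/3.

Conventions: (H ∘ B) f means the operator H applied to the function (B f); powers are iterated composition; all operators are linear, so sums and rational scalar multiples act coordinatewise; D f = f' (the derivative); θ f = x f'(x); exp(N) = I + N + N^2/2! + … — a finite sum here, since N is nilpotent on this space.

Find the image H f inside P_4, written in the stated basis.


order-1 term: 24x^3 + 27x^2 - (7/2)x
order-2 term: 72x^2 + 27x
order-3 term: 48x
the series for exp(θ ∘ D) f terminates at order 3
exp(θ ∘ D) f = 2x^4 + (57/2)x^3 + (389/4)x^2 + (143/2)x + 4/3

the image equals g(x) = 2x^4 + (57/2)x^3 + (389/4)x^2 + (143/2)x + 4/3


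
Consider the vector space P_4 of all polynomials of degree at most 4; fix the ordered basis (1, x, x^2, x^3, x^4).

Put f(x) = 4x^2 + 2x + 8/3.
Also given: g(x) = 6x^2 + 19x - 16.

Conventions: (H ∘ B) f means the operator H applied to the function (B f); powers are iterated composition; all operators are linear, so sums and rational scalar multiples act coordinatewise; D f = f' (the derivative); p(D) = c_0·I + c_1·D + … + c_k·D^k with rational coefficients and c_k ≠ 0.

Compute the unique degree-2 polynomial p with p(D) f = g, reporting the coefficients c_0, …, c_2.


c_0 = 3/2, c_1 = 2, c_2 = -3

D^0 f = 4x^2 + 2x + 8/3
D^1 f = 8x + 2
D^2 f = 8
matching coefficients of g against c_0 f + c_1 Df + … from the top degree down determines the c_i
solution: c_0 = 3/2, c_1 = 2, c_2 = -3


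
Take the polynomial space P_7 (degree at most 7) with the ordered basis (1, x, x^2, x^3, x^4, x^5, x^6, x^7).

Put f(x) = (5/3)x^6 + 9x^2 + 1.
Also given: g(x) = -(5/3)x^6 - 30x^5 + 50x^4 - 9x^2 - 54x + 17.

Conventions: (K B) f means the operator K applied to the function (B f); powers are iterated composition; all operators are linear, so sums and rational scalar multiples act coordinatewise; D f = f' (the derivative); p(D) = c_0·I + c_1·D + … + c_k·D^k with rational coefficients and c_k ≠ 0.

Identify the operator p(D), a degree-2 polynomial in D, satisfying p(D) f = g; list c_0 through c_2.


p(D) = -I − 3·D + D^2, i.e. c_0 = -1, c_1 = -3, c_2 = 1

D^0 f = (5/3)x^6 + 9x^2 + 1
D^1 f = 10x^5 + 18x
D^2 f = 50x^4 + 18
matching coefficients of g against c_0 f + c_1 Df + … from the top degree down determines the c_i
solution: c_0 = -1, c_1 = -3, c_2 = 1


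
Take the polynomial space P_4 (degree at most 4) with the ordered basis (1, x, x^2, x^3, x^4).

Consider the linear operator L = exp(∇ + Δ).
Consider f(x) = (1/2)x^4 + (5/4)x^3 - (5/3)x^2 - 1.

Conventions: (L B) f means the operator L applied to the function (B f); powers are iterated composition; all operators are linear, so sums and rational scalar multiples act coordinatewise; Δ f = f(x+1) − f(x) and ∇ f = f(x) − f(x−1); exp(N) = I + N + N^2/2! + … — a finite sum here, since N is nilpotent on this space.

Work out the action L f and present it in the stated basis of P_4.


order-1 term: 4x^3 + (15/2)x^2 - (8/3)x + 5/2
order-2 term: 12x^2 + 15x + 4/3
order-3 term: 16x + 10
order-4 term: 8
the series for exp(∇ + Δ) f terminates at order 4
exp(∇ + Δ) f = (1/2)x^4 + (21/4)x^3 + (107/6)x^2 + (85/3)x + 125/6

the result is g(x) = (1/2)x^4 + (21/4)x^3 + (107/6)x^2 + (85/3)x + 125/6


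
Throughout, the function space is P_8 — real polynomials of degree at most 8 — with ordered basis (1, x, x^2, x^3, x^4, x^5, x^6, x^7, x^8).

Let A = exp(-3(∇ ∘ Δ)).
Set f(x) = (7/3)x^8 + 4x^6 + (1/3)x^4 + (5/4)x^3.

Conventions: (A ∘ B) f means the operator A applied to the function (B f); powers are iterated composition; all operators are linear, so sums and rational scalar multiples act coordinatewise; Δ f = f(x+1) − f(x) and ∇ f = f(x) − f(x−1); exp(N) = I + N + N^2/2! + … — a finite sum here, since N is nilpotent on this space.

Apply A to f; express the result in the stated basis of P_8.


the result is g(x) = (7/3)x^8 - 388x^6 + (48901/3)x^4 + (5/4)x^3 - 170684x^2 - (45/2)x + 206168

order-1 term: -392x^6 - 1340x^4 - 764x^2 - (45/2)x - 40
order-2 term: 17640x^4 + 41760x^2 + 7488
order-3 term: -211680x^2 - 118800
order-4 term: 317520
the series for exp(-3(∇ ∘ Δ)) f terminates at order 4
exp(-3(∇ ∘ Δ)) f = (7/3)x^8 - 388x^6 + (48901/3)x^4 + (5/4)x^3 - 170684x^2 - (45/2)x + 206168


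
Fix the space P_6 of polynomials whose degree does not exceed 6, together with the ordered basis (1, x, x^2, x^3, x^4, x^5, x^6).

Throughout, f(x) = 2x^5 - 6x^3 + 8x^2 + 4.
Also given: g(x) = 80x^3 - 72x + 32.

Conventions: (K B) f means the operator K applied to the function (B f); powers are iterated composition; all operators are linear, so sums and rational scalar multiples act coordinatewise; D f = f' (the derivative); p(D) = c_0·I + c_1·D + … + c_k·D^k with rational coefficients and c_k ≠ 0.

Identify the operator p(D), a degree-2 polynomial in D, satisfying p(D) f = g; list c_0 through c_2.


c_0 = 0, c_1 = 0, c_2 = 2

D^0 f = 2x^5 - 6x^3 + 8x^2 + 4
D^1 f = 10x^4 - 18x^2 + 16x
D^2 f = 40x^3 - 36x + 16
matching coefficients of g against c_0 f + c_1 Df + … from the top degree down determines the c_i
solution: c_0 = 0, c_1 = 0, c_2 = 2


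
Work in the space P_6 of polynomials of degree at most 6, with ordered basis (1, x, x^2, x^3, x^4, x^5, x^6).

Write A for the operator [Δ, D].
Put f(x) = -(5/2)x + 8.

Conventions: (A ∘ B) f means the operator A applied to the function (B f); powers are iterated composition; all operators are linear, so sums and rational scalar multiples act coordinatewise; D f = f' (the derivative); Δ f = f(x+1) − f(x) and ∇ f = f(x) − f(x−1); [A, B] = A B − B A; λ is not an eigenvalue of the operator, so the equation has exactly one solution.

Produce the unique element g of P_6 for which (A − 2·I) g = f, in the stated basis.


the result is g(x) = (5/4)x - 4

write g with unknown coordinates in the stated basis and equate coefficients in (A − 2·I) g = f
solving from the highest basis element down gives g = (5/4)x - 4
check: A g = 0
so A g − 2·g = -(5/2)x + 8 = f ✓


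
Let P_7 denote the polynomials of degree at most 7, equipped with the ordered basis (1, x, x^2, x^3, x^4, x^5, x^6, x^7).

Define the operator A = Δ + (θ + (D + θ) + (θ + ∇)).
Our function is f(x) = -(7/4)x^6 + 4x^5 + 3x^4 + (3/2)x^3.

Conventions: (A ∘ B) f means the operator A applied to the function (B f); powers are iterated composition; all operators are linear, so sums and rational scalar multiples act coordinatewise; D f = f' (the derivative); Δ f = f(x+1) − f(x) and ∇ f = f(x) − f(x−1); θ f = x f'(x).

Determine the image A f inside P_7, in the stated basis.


Δ f = -(21/2)x^5 - (25/4)x^4 + 17x^3 + (145/4)x^2 + 26x + 27/4
θ f = -(21/2)x^6 + 20x^5 + 12x^4 + (9/2)x^3
D f = -(21/2)x^5 + 20x^4 + 12x^3 + (9/2)x^2
θ f = -(21/2)x^6 + 20x^5 + 12x^4 + (9/2)x^3
(D + θ) f = -(21/2)x^6 + (19/2)x^5 + 32x^4 + (33/2)x^3 + (9/2)x^2
θ f = -(21/2)x^6 + 20x^5 + 12x^4 + (9/2)x^3
∇ f = -(21/2)x^5 + (185/4)x^4 - 63x^3 + (211/4)x^2 - 23x + 17/4
(θ + ∇) f = -(21/2)x^6 + (19/2)x^5 + (233/4)x^4 - (117/2)x^3 + (211/4)x^2 - 23x + 17/4
(θ + (D + θ) + (θ + ∇)) f = -(63/2)x^6 + 39x^5 + (409/4)x^4 - (75/2)x^3 + (229/4)x^2 - 23x + 17/4
(Δ + (θ + (D + θ) + (θ + ∇))) f = -(63/2)x^6 + (57/2)x^5 + 96x^4 - (41/2)x^3 + (187/2)x^2 + 3x + 11

the image equals g(x) = -(63/2)x^6 + (57/2)x^5 + 96x^4 - (41/2)x^3 + (187/2)x^2 + 3x + 11


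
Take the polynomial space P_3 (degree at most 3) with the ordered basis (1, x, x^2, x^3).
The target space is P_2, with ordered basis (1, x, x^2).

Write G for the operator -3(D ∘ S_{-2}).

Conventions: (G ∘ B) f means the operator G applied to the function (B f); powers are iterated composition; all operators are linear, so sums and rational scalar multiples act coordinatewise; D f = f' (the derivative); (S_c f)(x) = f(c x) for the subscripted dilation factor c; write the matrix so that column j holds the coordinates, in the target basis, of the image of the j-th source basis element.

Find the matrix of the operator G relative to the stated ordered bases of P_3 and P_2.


the matrix is [[0, 6, 0, 0]; [0, 0, -24, 0]; [0, 0, 0, 72]] (rows listed top to bottom)

image of 1: 0
image of x: 6
image of x^2: -24x
image of x^3: 72x^2
each image's coordinates form column j of the matrix


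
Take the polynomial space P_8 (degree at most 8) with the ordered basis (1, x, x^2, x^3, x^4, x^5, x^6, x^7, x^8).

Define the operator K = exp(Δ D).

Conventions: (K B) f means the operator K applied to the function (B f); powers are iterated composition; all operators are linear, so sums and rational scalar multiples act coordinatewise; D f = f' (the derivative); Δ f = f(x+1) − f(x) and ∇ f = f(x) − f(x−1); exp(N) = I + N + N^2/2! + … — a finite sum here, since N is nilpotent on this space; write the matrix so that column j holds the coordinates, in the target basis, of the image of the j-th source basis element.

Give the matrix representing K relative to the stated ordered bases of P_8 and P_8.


image of 1: 1
image of x: x
image of x^2: x^2 + 2
image of x^3: x^3 + 6x + 3
image of x^4: x^4 + 12x^2 + 12x + 16
image of x^5: x^5 + 20x^3 + 30x^2 + 80x + 65
image of x^6: x^6 + 30x^4 + 60x^3 + 240x^2 + 390x + 336
image of x^7: x^7 + 42x^5 + 105x^4 + 560x^3 + 1365x^2 + 2352x + 1897
image of x^8: x^8 + 56x^6 + 168x^5 + 1120x^4 + 3640x^3 + 9408x^2 + 15176x + 11824
each image's coordinates form column j of the matrix

the matrix is [[1, 0, 2, 3, 16, 65, 336, 1897, 11824]; [0, 1, 0, 6, 12, 80, 390, 2352, 15176]; [0, 0, 1, 0, 12, 30, 240, 1365, 9408]; [0, 0, 0, 1, 0, 20, 60, 560, 3640]; [0, 0, 0, 0, 1, 0, 30, 105, 1120]; [0, 0, 0, 0, 0, 1, 0, 42, 168]; [0, 0, 0, 0, 0, 0, 1, 0, 56]; [0, 0, 0, 0, 0, 0, 0, 1, 0]; [0, 0, 0, 0, 0, 0, 0, 0, 1]] (rows listed top to bottom)


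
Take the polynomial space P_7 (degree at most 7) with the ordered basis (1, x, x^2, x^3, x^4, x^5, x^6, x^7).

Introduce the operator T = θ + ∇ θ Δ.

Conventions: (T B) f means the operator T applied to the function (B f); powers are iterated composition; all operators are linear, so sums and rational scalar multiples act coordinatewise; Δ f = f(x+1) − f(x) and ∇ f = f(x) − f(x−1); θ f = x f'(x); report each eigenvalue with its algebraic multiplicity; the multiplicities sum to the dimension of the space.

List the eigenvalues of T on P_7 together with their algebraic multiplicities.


λ = 0 (multiplicity 1), λ = 1 (multiplicity 1), λ = 2 (multiplicity 1), λ = 3 (multiplicity 1), λ = 4 (multiplicity 1), λ = 5 (multiplicity 1), λ = 6 (multiplicity 1), λ = 7 (multiplicity 1)

image of 1: 0
image of x: x
image of x^2: 2x^2 + 2
image of x^3: 3x^3 + 12x - 3
image of x^4: 4x^4 + 36x^2 - 12x + 4
image of x^5: 5x^5 + 80x^3 - 30x^2 + 30x - 5
image of x^6: 6x^6 + 150x^4 - 60x^3 + 120x^2 - 30x + 6
image of x^7: 7x^7 + 252x^5 - 105x^4 + 350x^3 - 105x^2 + 56x - 7
the matrix is upper triangular; its diagonal is (0, 1, 2, 3, 4, 5, 6, 7)
for a triangular matrix the eigenvalues are the diagonal entries, with algebraic multiplicity their repetition count


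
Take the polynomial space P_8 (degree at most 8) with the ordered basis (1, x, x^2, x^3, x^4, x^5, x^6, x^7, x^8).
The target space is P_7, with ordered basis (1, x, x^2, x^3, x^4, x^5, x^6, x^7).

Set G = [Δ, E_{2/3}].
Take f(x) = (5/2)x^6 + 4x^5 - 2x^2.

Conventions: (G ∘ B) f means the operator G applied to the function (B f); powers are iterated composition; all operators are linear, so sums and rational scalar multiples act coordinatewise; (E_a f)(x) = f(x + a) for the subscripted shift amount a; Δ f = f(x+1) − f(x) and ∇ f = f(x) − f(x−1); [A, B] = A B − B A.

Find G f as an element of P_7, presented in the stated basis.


E_{2/3} f = (5/2)x^6 + 14x^5 + 30x^4 + (880/27)x^3 + (466/27)x^2 + (88/27)x - 104/729
Δ E_{2/3} f = 15x^5 + (215/2)x^4 + 310x^3 + (8195/18)x^2 + (9107/27)x + 1793/18
Δ f = 15x^5 + (115/2)x^4 + 90x^3 + (155/2)x^2 + 31x + 9/2
E_{2/3} Δ f = 15x^5 + (215/2)x^4 + 310x^3 + (8195/18)x^2 + (9107/27)x + 1793/18
[Δ, E_{2/3}] f = 0

the result is g(x) = 0


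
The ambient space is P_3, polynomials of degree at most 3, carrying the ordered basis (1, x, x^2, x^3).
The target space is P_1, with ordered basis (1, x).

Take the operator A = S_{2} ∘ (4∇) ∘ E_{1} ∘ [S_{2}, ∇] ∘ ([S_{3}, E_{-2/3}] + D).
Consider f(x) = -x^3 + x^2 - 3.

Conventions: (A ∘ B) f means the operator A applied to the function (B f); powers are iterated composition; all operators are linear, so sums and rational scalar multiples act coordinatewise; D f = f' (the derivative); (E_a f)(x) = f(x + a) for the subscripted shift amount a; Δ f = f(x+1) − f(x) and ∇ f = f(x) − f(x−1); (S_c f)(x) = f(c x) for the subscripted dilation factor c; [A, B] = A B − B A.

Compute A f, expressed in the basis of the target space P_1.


E_{-2/3} f = -x^3 + 3x^2 - (8/3)x - 61/27
S_{3} E_{-2/3} f = -27x^3 + 27x^2 - 8x - 61/27
S_{3} f = -27x^3 + 9x^2 - 3
E_{-2/3} S_{3} f = -27x^3 + 63x^2 - 48x + 9
[S_{3}, E_{-2/3}] f = -36x^2 + 40x - 304/27
D f = -3x^2 + 2x
([S_{3}, E_{-2/3}] + D) f = -39x^2 + 42x - 304/27
∇ ([S_{3}, E_{-2/3}] + D) f = -78x + 81
S_{2} ∇ ([S_{3}, E_{-2/3}] + D) f = -156x + 81
S_{2} ([S_{3}, E_{-2/3}] + D) f = -156x^2 + 84x - 304/27
∇ S_{2} ([S_{3}, E_{-2/3}] + D) f = -312x + 240
[S_{2}, ∇] ([S_{3}, E_{-2/3}] + D) f = 156x - 159
E_{1} [S_{2}, ∇] ([S_{3}, E_{-2/3}] + D) f = 156x - 3
∇ E_{1} [S_{2}, ∇] ([S_{3}, E_{-2/3}] + D) f = 156
(4∇) E_{1} [S_{2}, ∇] ([S_{3}, E_{-2/3}] + D) f = 624
S_{2} (4∇) E_{1} [S_{2}, ∇] ([S_{3}, E_{-2/3}] + D) f = 624

the image equals g(x) = 624


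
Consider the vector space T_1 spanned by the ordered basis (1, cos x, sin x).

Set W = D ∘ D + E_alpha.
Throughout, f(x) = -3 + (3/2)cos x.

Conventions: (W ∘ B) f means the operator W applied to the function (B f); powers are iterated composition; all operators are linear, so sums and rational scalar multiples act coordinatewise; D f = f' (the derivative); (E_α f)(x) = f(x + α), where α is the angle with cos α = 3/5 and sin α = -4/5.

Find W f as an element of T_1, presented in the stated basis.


D f = -(3/2)sin x
D D f = -(3/2)cos x
E_alpha f = -3 + (9/10)cos x + (6/5)sin x
(D ∘ D + E_alpha) f = -3 - (3/5)cos x + (6/5)sin x

the image equals g(x) = -3 - (3/5)cos x + (6/5)sin x
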